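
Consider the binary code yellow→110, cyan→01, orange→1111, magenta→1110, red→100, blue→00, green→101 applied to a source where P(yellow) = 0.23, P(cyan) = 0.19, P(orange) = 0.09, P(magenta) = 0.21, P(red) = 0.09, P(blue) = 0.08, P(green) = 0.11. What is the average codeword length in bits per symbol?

L̄ = Σ pᵢ·ℓᵢ = 0.23·3 + 0.19·2 + 0.09·4 + 0.21·4 + 0.09·3 + 0.08·2 + 0.11·3 = 3.03 bits/symbol.

3.03 bits/symbol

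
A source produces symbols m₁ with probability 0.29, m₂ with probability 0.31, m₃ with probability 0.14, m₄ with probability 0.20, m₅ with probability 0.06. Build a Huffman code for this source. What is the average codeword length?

Repeatedly combine the two least-probable nodes; the expected code length is the sum of the merged weights.
merge 3/50 + 7/50 → 1/5
merge 1/5 + 1/5 → 2/5
merge 29/100 + 31/100 → 3/5
merge 2/5 + 3/5 → 1
L = 1/5 + 2/5 + 3/5 + 1 = 11/5 = 2.2 bits/symbol.

2.2 bits/symbol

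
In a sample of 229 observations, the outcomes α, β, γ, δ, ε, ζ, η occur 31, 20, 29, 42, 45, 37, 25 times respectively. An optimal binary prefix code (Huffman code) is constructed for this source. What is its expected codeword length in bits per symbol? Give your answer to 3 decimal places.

2.803 bits/symbol

Probabilities are the counts divided by 229.
Repeatedly combine the two least-probable nodes; the expected code length is the sum of the merged weights.
merge 20/229 + 25/229 → 45/229
merge 29/229 + 31/229 → 60/229
merge 37/229 + 42/229 → 79/229
merge 45/229 + 45/229 → 90/229
merge 60/229 + 79/229 → 139/229
merge 90/229 + 139/229 → 1
L = 45/229 + 60/229 + 79/229 + 90/229 + 139/229 + 1 = 642/229 ≈ 2.803 bits/symbol.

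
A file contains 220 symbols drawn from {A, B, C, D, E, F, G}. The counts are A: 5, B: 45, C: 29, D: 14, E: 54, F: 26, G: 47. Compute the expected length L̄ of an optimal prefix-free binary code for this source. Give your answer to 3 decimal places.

Probabilities are the counts divided by 220.
Repeatedly combine the two least-probable nodes; the expected code length is the sum of the merged weights.
merge 1/44 + 7/110 → 19/220
merge 19/220 + 13/110 → 9/44
merge 29/220 + 9/44 → 37/110
merge 9/44 + 47/220 → 23/55
merge 27/110 + 37/110 → 32/55
merge 23/55 + 32/55 → 1
L = 19/220 + 9/44 + 37/110 + 23/55 + 32/55 + 1 = 289/110 ≈ 2.627 bits/symbol.

2.627 bits/symbol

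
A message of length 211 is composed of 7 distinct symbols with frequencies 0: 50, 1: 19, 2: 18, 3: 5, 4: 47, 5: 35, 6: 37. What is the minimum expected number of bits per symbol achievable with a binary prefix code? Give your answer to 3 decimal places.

2.649 bits/symbol

Probabilities are the counts divided by 211.
Repeatedly combine the two least-probable nodes; the expected code length is the sum of the merged weights.
merge 5/211 + 18/211 → 23/211
merge 19/211 + 23/211 → 42/211
merge 35/211 + 37/211 → 72/211
merge 42/211 + 47/211 → 89/211
merge 50/211 + 72/211 → 122/211
merge 89/211 + 122/211 → 1
L = 23/211 + 42/211 + 72/211 + 89/211 + 122/211 + 1 = 559/211 ≈ 2.649 bits/symbol.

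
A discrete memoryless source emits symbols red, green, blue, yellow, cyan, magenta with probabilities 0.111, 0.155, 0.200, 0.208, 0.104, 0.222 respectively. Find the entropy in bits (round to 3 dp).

H = −Σ pᵢ log₂ pᵢ.
−0.111·log₂(0.111) = 0.3520
−0.155·log₂(0.155) = 0.4169
−0.200·log₂(0.200) = 0.4644
−0.208·log₂(0.208) = 0.4712
−0.104·log₂(0.104) = 0.3396
−0.222·log₂(0.222) = 0.4820
Sum ≈ 2.5261 → 2.526 bits.

2.526 bits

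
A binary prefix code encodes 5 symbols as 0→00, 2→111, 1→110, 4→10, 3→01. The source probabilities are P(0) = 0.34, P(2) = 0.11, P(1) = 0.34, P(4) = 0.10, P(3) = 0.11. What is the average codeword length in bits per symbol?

L̄ = Σ pᵢ·ℓᵢ = 0.34·2 + 0.11·3 + 0.34·3 + 0.10·2 + 0.11·2 = 2.45 bits/symbol.

2.45 bits/symbol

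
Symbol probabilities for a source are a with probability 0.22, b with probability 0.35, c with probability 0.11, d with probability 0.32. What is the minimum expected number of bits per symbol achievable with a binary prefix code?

1.98 bits/symbol

Repeatedly combine the two least-probable nodes; the expected code length is the sum of the merged weights.
merge 11/100 + 11/50 → 33/100
merge 8/25 + 33/100 → 13/20
merge 7/20 + 13/20 → 1
L = 33/100 + 13/20 + 1 = 99/50 = 1.98 bits/symbol.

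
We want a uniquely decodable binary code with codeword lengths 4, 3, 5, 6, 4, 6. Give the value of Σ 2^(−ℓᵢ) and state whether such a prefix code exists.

With common denominator 2^6 = 64: Σ 2^(−ℓᵢ) = 4/64 + 8/64 + 2/64 + 1/64 + 4/64 + 1/64 = 20/64 = 0.3125.
Kraft's inequality requires Σ ≤ 1; here Σ = 0.3125 ≤ 1, so such a prefix code exists.

0.3125; yes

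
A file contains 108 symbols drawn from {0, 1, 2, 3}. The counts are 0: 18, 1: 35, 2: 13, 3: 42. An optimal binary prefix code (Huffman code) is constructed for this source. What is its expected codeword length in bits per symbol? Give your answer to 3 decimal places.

Probabilities are the counts divided by 108.
Repeatedly combine the two least-probable nodes; the expected code length is the sum of the merged weights.
merge 13/108 + 1/6 → 31/108
merge 31/108 + 35/108 → 11/18
merge 7/18 + 11/18 → 1
L = 31/108 + 11/18 + 1 = 205/108 ≈ 1.898 bits/symbol.

1.898 bits/symbol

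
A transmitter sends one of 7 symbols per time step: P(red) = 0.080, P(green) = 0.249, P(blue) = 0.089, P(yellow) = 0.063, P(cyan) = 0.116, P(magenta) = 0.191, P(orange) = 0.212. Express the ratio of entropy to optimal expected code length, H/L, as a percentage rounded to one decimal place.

98.6%

Entropy H = −Σ p log₂ p ≈ 2.6439 bits.
Huffman merges: 63/1000+2/25→143/1000; 89/1000+29/250→41/200; 143/1000+191/1000→167/500; 41/200+53/250→417/1000; 249/1000+167/500→583/1000; 417/1000+583/1000→1. L = 1341/500 ≈ 2.6820.
Efficiency = H/L = 2.6439/2.6820 = 98.6%.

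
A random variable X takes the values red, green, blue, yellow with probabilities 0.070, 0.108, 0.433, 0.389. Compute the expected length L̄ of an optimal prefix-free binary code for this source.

Repeatedly combine the two least-probable nodes; the expected code length is the sum of the merged weights.
merge 7/100 + 27/250 → 89/500
merge 89/500 + 389/1000 → 567/1000
merge 433/1000 + 567/1000 → 1
L = 89/500 + 567/1000 + 1 = 349/200 = 1.745 bits/symbol.

1.745 bits/symbol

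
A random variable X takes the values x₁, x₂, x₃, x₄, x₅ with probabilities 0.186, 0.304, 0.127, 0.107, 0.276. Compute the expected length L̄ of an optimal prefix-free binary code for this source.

2.234 bits/symbol

Repeatedly combine the two least-probable nodes; the expected code length is the sum of the merged weights.
merge 107/1000 + 127/1000 → 117/500
merge 93/500 + 117/500 → 21/50
merge 69/250 + 38/125 → 29/50
merge 21/50 + 29/50 → 1
L = 117/500 + 21/50 + 29/50 + 1 = 1117/500 = 2.234 bits/symbol.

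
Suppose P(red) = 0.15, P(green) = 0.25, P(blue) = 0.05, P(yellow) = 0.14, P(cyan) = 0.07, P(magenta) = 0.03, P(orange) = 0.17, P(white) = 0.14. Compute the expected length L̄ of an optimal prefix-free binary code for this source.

2.81 bits/symbol

Repeatedly combine the two least-probable nodes; the expected code length is the sum of the merged weights.
merge 3/100 + 1/20 → 2/25
merge 7/100 + 2/25 → 3/20
merge 7/50 + 7/50 → 7/25
merge 3/20 + 3/20 → 3/10
merge 17/100 + 1/4 → 21/50
merge 7/25 + 3/10 → 29/50
merge 21/50 + 29/50 → 1
L = 2/25 + 3/20 + 7/25 + 3/10 + 21/50 + 29/50 + 1 = 281/100 = 2.81 bits/symbol.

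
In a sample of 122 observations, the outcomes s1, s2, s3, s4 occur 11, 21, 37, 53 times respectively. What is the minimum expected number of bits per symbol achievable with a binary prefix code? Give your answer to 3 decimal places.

1.828 bits/symbol

Probabilities are the counts divided by 122.
Repeatedly combine the two least-probable nodes; the expected code length is the sum of the merged weights.
merge 11/122 + 21/122 → 16/61
merge 16/61 + 37/122 → 69/122
merge 53/122 + 69/122 → 1
L = 16/61 + 69/122 + 1 = 223/122 ≈ 1.828 bits/symbol.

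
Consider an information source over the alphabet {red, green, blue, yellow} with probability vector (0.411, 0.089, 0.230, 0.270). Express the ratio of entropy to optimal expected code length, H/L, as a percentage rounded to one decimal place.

96.2%

Entropy H = −Σ p log₂ p ≈ 1.8355 bits.
Huffman merges: 89/1000+23/100→319/1000; 27/100+319/1000→589/1000; 411/1000+589/1000→1. L = 477/250 ≈ 1.9080.
Efficiency = H/L = 1.8355/1.9080 = 96.2%.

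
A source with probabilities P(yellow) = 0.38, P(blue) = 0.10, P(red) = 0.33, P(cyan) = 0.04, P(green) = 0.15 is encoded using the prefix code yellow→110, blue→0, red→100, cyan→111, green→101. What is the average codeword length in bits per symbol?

2.8 bits/symbol

L̄ = Σ pᵢ·ℓᵢ = 0.38·3 + 0.10·1 + 0.33·3 + 0.04·3 + 0.15·3 = 2.8 bits/symbol.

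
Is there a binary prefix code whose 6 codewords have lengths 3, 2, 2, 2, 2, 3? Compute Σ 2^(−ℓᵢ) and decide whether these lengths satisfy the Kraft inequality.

With common denominator 2^3 = 8: Σ 2^(−ℓᵢ) = 1/8 + 2/8 + 2/8 + 2/8 + 2/8 + 1/8 = 10/8 = 1.25.
Kraft's inequality requires Σ ≤ 1; here Σ = 1.25 > 1, so no such prefix code exists.

1.25; no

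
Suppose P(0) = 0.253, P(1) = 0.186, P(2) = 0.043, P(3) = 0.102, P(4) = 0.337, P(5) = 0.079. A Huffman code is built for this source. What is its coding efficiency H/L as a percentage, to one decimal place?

98.1%

Entropy H = −Σ p log₂ p ≈ 2.3022 bits.
Huffman merges: 43/1000+79/1000→61/500; 51/500+61/500→28/125; 93/500+28/125→41/100; 253/1000+337/1000→59/100; 41/100+59/100→1. L = 1173/500 ≈ 2.3460.
Efficiency = H/L = 2.3022/2.3460 = 98.1%.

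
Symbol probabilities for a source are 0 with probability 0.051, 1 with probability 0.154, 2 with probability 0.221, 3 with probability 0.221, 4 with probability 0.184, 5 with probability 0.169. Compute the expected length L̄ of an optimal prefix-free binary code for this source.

2.558 bits/symbol

Repeatedly combine the two least-probable nodes; the expected code length is the sum of the merged weights.
merge 51/1000 + 77/500 → 41/200
merge 169/1000 + 23/125 → 353/1000
merge 41/200 + 221/1000 → 213/500
merge 221/1000 + 353/1000 → 287/500
merge 213/500 + 287/500 → 1
L = 41/200 + 353/1000 + 213/500 + 287/500 + 1 = 1279/500 = 2.558 bits/symbol.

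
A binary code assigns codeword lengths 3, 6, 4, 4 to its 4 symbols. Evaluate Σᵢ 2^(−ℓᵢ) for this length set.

With common denominator 2^6 = 64: Σ 2^(−ℓᵢ) = 8/64 + 1/64 + 4/64 + 4/64 = 17/64 = 0.265625.

0.265625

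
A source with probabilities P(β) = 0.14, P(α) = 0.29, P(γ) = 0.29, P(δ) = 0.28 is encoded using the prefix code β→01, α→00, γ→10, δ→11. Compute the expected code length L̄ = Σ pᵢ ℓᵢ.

L̄ = Σ pᵢ·ℓᵢ = 0.14·2 + 0.29·2 + 0.29·2 + 0.28·2 = 2 bits/symbol.

2 bits/symbol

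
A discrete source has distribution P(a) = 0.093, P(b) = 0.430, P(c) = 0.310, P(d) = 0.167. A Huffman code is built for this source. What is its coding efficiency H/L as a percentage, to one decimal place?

98.2%

Entropy H = −Σ p log₂ p ≈ 1.7972 bits.
Huffman merges: 93/1000+167/1000→13/50; 13/50+31/100→57/100; 43/100+57/100→1. L = 183/100 ≈ 1.8300.
Efficiency = H/L = 1.7972/1.8300 = 98.2%.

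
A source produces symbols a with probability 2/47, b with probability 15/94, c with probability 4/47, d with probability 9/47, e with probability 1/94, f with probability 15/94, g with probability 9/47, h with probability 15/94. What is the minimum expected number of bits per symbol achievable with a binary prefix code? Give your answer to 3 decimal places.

Repeatedly combine the two least-probable nodes; the expected code length is the sum of the merged weights.
merge 1/94 + 2/47 → 5/94
merge 5/94 + 4/47 → 13/94
merge 13/94 + 15/94 → 14/47
merge 15/94 + 15/94 → 15/47
merge 9/47 + 9/47 → 18/47
merge 14/47 + 15/47 → 29/47
merge 18/47 + 29/47 → 1
L = 5/94 + 13/94 + 14/47 + 15/47 + 18/47 + 29/47 + 1 = 132/47 ≈ 2.809 bits/symbol.

2.809 bits/symbol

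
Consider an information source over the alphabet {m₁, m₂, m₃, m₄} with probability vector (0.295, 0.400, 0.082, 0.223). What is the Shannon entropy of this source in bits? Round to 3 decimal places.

H = −Σ pᵢ log₂ pᵢ.
−0.295·log₂(0.295) = 0.5196
−0.400·log₂(0.400) = 0.5288
−0.082·log₂(0.082) = 0.2959
−0.223·log₂(0.223) = 0.4828
Sum ≈ 1.8270 → 1.827 bits.

1.827 bits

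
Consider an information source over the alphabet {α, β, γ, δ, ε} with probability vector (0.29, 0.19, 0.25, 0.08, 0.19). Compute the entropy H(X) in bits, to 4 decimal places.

2.2199 bits

H = −Σ pᵢ log₂ pᵢ.
−0.29·log₂(0.29) = 0.5179
−0.19·log₂(0.19) = 0.4552
−0.25·log₂(0.25) = 0.5000
−0.08·log₂(0.08) = 0.2915
−0.19·log₂(0.19) = 0.4552
Sum ≈ 2.2199 → 2.2199 bits.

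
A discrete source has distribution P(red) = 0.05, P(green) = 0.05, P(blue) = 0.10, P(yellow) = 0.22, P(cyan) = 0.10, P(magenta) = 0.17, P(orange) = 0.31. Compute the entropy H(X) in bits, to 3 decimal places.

H = −Σ pᵢ log₂ pᵢ.
−0.05·log₂(0.05) = 0.2161
−0.05·log₂(0.05) = 0.2161
−0.10·log₂(0.10) = 0.3322
−0.22·log₂(0.22) = 0.4806
−0.10·log₂(0.10) = 0.3322
−0.17·log₂(0.17) = 0.4346
−0.31·log₂(0.31) = 0.5238
Sum ≈ 2.5355 → 2.536 bits.

2.536 bits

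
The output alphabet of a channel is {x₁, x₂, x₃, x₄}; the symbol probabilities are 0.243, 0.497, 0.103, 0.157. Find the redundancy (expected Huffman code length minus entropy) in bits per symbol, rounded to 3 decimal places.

0.009 bits

Entropy H = −Σ p log₂ p ≈ 1.7544 bits.
Huffman merges: 103/1000+157/1000→13/50; 243/1000+13/50→503/1000; 497/1000+503/1000→1. L = 1763/1000 ≈ 1.7630.
L − H = 1.7630 − 1.7544 = 0.009 bits.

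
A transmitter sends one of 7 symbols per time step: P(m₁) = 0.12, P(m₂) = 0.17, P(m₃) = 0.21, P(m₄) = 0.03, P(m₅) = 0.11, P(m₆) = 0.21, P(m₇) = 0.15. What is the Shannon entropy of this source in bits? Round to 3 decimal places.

2.660 bits

H = −Σ pᵢ log₂ pᵢ.
−0.12·log₂(0.12) = 0.3671
−0.17·log₂(0.17) = 0.4346
−0.21·log₂(0.21) = 0.4728
−0.03·log₂(0.03) = 0.1518
−0.11·log₂(0.11) = 0.3503
−0.21·log₂(0.21) = 0.4728
−0.15·log₂(0.15) = 0.4105
Sum ≈ 2.6599 → 2.660 bits.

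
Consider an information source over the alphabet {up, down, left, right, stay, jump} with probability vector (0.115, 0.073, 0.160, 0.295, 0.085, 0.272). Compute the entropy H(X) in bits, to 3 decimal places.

2.390 bits

H = −Σ pᵢ log₂ pᵢ.
−0.115·log₂(0.115) = 0.3588
−0.073·log₂(0.073) = 0.2756
−0.160·log₂(0.160) = 0.4230
−0.295·log₂(0.295) = 0.5196
−0.085·log₂(0.085) = 0.3023
−0.272·log₂(0.272) = 0.5109
Sum ≈ 2.3903 → 2.390 bits.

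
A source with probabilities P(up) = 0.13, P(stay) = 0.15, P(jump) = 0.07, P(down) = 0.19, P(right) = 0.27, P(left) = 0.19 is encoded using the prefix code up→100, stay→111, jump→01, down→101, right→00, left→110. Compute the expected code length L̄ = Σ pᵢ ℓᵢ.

2.66 bits/symbol

L̄ = Σ pᵢ·ℓᵢ = 0.13·3 + 0.15·3 + 0.07·2 + 0.19·3 + 0.27·2 + 0.19·3 = 2.66 bits/symbol.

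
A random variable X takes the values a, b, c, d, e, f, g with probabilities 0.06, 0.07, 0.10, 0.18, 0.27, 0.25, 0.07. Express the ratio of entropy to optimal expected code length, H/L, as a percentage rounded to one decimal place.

Entropy H = −Σ p log₂ p ≈ 2.5682 bits.
Huffman merges: 3/50+7/100→13/100; 7/100+1/10→17/100; 13/100+17/100→3/10; 9/50+1/4→43/100; 27/100+3/10→57/100; 43/100+57/100→1. L = 13/5 ≈ 2.6000.
Efficiency = H/L = 2.5682/2.6000 = 98.8%.

98.8%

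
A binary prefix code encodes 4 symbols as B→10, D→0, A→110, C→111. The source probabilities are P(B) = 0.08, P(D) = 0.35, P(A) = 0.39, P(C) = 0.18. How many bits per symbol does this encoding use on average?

2.22 bits/symbol

L̄ = Σ pᵢ·ℓᵢ = 0.08·2 + 0.35·1 + 0.39·3 + 0.18·3 = 2.22 bits/symbol.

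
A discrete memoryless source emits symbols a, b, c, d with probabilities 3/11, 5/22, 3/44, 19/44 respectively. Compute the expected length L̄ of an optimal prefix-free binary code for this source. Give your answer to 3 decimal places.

Repeatedly combine the two least-probable nodes; the expected code length is the sum of the merged weights.
merge 3/44 + 5/22 → 13/44
merge 3/11 + 13/44 → 25/44
merge 19/44 + 25/44 → 1
L = 13/44 + 25/44 + 1 = 41/22 ≈ 1.864 bits/symbol.

1.864 bits/symbol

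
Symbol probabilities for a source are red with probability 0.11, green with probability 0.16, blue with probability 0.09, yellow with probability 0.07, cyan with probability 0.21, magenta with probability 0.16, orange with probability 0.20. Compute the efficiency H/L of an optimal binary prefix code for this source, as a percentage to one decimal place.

98.7%

Entropy H = −Σ p log₂ p ≈ 2.7147 bits.
Huffman merges: 7/100+9/100→4/25; 11/100+4/25→27/100; 4/25+4/25→8/25; 1/5+21/100→41/100; 27/100+8/25→59/100; 41/100+59/100→1. L = 11/4 ≈ 2.7500.
Efficiency = H/L = 2.7147/2.7500 = 98.7%.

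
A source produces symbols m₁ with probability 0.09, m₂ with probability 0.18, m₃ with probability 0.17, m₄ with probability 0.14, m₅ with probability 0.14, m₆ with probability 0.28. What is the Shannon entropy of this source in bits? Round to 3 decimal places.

H = −Σ pᵢ log₂ pᵢ.
−0.09·log₂(0.09) = 0.3127
−0.18·log₂(0.18) = 0.4453
−0.17·log₂(0.17) = 0.4346
−0.14·log₂(0.14) = 0.3971
−0.14·log₂(0.14) = 0.3971
−0.28·log₂(0.28) = 0.5142
Sum ≈ 2.5010 → 2.501 bits.

2.501 bits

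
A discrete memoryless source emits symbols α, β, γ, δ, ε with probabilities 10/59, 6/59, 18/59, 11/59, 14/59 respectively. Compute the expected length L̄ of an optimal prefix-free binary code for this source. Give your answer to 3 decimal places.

2.271 bits/symbol

Repeatedly combine the two least-probable nodes; the expected code length is the sum of the merged weights.
merge 6/59 + 10/59 → 16/59
merge 11/59 + 14/59 → 25/59
merge 16/59 + 18/59 → 34/59
merge 25/59 + 34/59 → 1
L = 16/59 + 25/59 + 34/59 + 1 = 134/59 ≈ 2.271 bits/symbol.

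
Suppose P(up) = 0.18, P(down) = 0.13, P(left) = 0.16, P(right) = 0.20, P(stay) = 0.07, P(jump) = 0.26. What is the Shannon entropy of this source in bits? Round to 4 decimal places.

2.4892 bits

H = −Σ pᵢ log₂ pᵢ.
−0.18·log₂(0.18) = 0.4453
−0.13·log₂(0.13) = 0.3826
−0.16·log₂(0.16) = 0.4230
−0.20·log₂(0.20) = 0.4644
−0.07·log₂(0.07) = 0.2686
−0.26·log₂(0.26) = 0.5053
Sum ≈ 2.4892 → 2.4892 bits.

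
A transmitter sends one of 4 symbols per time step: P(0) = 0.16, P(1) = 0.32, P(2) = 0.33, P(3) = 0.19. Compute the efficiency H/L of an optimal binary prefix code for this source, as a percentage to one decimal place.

Entropy H = −Σ p log₂ p ≈ 1.9321 bits.
Huffman merges: 4/25+19/100→7/20; 8/25+33/100→13/20; 7/20+13/20→1. L = 2 ≈ 2.0000.
Efficiency = H/L = 1.9321/2.0000 = 96.6%.

96.6%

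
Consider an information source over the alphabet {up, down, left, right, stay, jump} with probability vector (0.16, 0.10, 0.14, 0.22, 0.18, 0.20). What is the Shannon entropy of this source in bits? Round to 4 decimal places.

H = −Σ pᵢ log₂ pᵢ.
−0.16·log₂(0.16) = 0.4230
−0.10·log₂(0.10) = 0.3322
−0.14·log₂(0.14) = 0.3971
−0.22·log₂(0.22) = 0.4806
−0.18·log₂(0.18) = 0.4453
−0.20·log₂(0.20) = 0.4644
Sum ≈ 2.5426 → 2.5426 bits.

2.5426 bits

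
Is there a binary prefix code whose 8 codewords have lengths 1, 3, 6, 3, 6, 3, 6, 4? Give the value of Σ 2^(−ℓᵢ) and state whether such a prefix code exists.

With common denominator 2^6 = 64: Σ 2^(−ℓᵢ) = 32/64 + 8/64 + 1/64 + 8/64 + 1/64 + 8/64 + 1/64 + 4/64 = 63/64 = 0.984375.
Kraft's inequality requires Σ ≤ 1; here Σ = 0.984375 ≤ 1, so such a prefix code exists.

0.984375; yes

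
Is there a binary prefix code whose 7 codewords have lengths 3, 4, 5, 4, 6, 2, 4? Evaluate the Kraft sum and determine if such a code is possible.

0.609375; yes

With common denominator 2^6 = 64: Σ 2^(−ℓᵢ) = 8/64 + 4/64 + 2/64 + 4/64 + 1/64 + 16/64 + 4/64 = 39/64 = 0.609375.
Kraft's inequality requires Σ ≤ 1; here Σ = 0.609375 ≤ 1, so such a prefix code exists.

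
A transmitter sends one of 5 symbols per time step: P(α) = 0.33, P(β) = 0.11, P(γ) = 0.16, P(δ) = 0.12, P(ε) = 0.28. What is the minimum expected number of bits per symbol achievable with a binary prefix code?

2.23 bits/symbol

Repeatedly combine the two least-probable nodes; the expected code length is the sum of the merged weights.
merge 11/100 + 3/25 → 23/100
merge 4/25 + 23/100 → 39/100
merge 7/25 + 33/100 → 61/100
merge 39/100 + 61/100 → 1
L = 23/100 + 39/100 + 61/100 + 1 = 223/100 = 2.23 bits/symbol.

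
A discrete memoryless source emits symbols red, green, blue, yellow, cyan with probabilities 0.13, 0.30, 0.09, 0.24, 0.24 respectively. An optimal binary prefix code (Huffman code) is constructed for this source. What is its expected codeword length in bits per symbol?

2.22 bits/symbol

Repeatedly combine the two least-probable nodes; the expected code length is the sum of the merged weights.
merge 9/100 + 13/100 → 11/50
merge 11/50 + 6/25 → 23/50
merge 6/25 + 3/10 → 27/50
merge 23/50 + 27/50 → 1
L = 11/50 + 23/50 + 27/50 + 1 = 111/50 = 2.22 bits/symbol.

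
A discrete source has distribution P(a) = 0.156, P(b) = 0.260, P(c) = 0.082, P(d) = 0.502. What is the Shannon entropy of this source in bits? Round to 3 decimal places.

1.718 bits

H = −Σ pᵢ log₂ pᵢ.
−0.156·log₂(0.156) = 0.4181
−0.260·log₂(0.260) = 0.5053
−0.082·log₂(0.082) = 0.2959
−0.502·log₂(0.502) = 0.4991
Sum ≈ 1.7184 → 1.718 bits.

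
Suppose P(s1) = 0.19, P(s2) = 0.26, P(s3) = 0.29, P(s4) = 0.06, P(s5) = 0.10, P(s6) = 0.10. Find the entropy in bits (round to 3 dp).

H = −Σ pᵢ log₂ pᵢ.
−0.19·log₂(0.19) = 0.4552
−0.26·log₂(0.26) = 0.5053
−0.29·log₂(0.29) = 0.5179
−0.06·log₂(0.06) = 0.2435
−0.10·log₂(0.10) = 0.3322
−0.10·log₂(0.10) = 0.3322
Sum ≈ 2.3863 → 2.386 bits.

2.386 bits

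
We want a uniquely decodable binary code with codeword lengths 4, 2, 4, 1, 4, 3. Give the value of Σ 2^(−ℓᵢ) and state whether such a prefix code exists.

1.0625; no

With common denominator 2^4 = 16: Σ 2^(−ℓᵢ) = 1/16 + 4/16 + 1/16 + 8/16 + 1/16 + 2/16 = 17/16 = 1.0625.
Kraft's inequality requires Σ ≤ 1; here Σ = 1.0625 > 1, so no such prefix code exists.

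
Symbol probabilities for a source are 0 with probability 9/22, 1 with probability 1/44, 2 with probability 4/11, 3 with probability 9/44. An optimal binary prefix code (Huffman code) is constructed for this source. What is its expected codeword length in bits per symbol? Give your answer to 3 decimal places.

Repeatedly combine the two least-probable nodes; the expected code length is the sum of the merged weights.
merge 1/44 + 9/44 → 5/22
merge 5/22 + 4/11 → 13/22
merge 9/22 + 13/22 → 1
L = 5/22 + 13/22 + 1 = 20/11 ≈ 1.818 bits/symbol.

1.818 bits/symbol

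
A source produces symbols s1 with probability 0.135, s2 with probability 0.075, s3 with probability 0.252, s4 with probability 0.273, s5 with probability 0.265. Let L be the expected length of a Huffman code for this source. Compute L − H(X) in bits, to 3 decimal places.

0.020 bits

Entropy H = −Σ p log₂ p ≈ 2.1904 bits.
Huffman merges: 3/40+27/200→21/100; 21/100+63/250→231/500; 53/200+273/1000→269/500; 231/500+269/500→1. L = 221/100 ≈ 2.2100.
L − H = 2.2100 − 2.1904 = 0.020 bits.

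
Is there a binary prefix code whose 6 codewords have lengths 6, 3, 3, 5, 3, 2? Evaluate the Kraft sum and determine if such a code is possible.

With common denominator 2^6 = 64: Σ 2^(−ℓᵢ) = 1/64 + 8/64 + 8/64 + 2/64 + 8/64 + 16/64 = 43/64 = 0.671875.
Kraft's inequality requires Σ ≤ 1; here Σ = 0.671875 ≤ 1, so such a prefix code exists.

0.671875; yes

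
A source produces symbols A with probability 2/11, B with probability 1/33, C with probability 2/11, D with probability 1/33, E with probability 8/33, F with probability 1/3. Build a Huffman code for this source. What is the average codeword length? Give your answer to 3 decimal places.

2.303 bits/symbol

Repeatedly combine the two least-probable nodes; the expected code length is the sum of the merged weights.
merge 1/33 + 1/33 → 2/33
merge 2/33 + 2/11 → 8/33
merge 2/11 + 8/33 → 14/33
merge 8/33 + 1/3 → 19/33
merge 14/33 + 19/33 → 1
L = 2/33 + 8/33 + 14/33 + 19/33 + 1 = 76/33 ≈ 2.303 bits/symbol.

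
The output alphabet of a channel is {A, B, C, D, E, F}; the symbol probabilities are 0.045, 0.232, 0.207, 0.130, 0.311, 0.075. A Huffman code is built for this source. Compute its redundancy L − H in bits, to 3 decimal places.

Entropy H = −Σ p log₂ p ≈ 2.3477 bits.
Huffman merges: 9/200+3/40→3/25; 3/25+13/100→1/4; 207/1000+29/125→439/1000; 1/4+311/1000→561/1000; 439/1000+561/1000→1. L = 237/100 ≈ 2.3700.
L − H = 2.3700 − 2.3477 = 0.022 bits.

0.022 bits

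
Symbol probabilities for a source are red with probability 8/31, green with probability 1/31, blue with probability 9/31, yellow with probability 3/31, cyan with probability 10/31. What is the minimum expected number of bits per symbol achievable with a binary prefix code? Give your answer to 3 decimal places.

2.129 bits/symbol

Repeatedly combine the two least-probable nodes; the expected code length is the sum of the merged weights.
merge 1/31 + 3/31 → 4/31
merge 4/31 + 8/31 → 12/31
merge 9/31 + 10/31 → 19/31
merge 12/31 + 19/31 → 1
L = 4/31 + 12/31 + 19/31 + 1 = 66/31 ≈ 2.129 bits/symbol.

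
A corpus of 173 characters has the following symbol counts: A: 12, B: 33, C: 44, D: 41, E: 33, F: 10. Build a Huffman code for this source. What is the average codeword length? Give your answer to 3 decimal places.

Probabilities are the counts divided by 173.
Repeatedly combine the two least-probable nodes; the expected code length is the sum of the merged weights.
merge 10/173 + 12/173 → 22/173
merge 22/173 + 33/173 → 55/173
merge 33/173 + 41/173 → 74/173
merge 44/173 + 55/173 → 99/173
merge 74/173 + 99/173 → 1
L = 22/173 + 55/173 + 74/173 + 99/173 + 1 = 423/173 ≈ 2.445 bits/symbol.

2.445 bits/symbol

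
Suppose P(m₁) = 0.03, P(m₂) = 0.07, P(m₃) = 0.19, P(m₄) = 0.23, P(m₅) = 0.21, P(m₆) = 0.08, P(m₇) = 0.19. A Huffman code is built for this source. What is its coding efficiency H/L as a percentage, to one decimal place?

Entropy H = −Σ p log₂ p ≈ 2.5828 bits.
Huffman merges: 3/100+7/100→1/10; 2/25+1/10→9/50; 9/50+19/100→37/100; 19/100+21/100→2/5; 23/100+37/100→3/5; 2/5+3/5→1. L = 53/20 ≈ 2.6500.
Efficiency = H/L = 2.5828/2.6500 = 97.5%.

97.5%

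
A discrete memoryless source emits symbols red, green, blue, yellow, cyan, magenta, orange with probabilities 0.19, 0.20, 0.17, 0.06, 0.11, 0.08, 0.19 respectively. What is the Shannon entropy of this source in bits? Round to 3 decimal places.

H = −Σ pᵢ log₂ pᵢ.
−0.19·log₂(0.19) = 0.4552
−0.20·log₂(0.20) = 0.4644
−0.17·log₂(0.17) = 0.4346
−0.06·log₂(0.06) = 0.2435
−0.11·log₂(0.11) = 0.3503
−0.08·log₂(0.08) = 0.2915
−0.19·log₂(0.19) = 0.4552
Sum ≈ 2.6948 → 2.695 bits.

2.695 bits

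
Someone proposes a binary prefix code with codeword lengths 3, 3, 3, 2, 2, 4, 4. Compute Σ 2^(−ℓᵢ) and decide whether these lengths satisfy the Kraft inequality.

With common denominator 2^4 = 16: Σ 2^(−ℓᵢ) = 2/16 + 2/16 + 2/16 + 4/16 + 4/16 + 1/16 + 1/16 = 16/16 = 1.
Kraft's inequality requires Σ ≤ 1; here Σ = 1 ≤ 1, so such a prefix code exists.

1; yes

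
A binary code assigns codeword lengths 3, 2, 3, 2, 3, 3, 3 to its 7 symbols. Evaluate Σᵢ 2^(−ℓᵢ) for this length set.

With common denominator 2^3 = 8: Σ 2^(−ℓᵢ) = 1/8 + 2/8 + 1/8 + 2/8 + 1/8 + 1/8 + 1/8 = 9/8 = 1.125.

1.125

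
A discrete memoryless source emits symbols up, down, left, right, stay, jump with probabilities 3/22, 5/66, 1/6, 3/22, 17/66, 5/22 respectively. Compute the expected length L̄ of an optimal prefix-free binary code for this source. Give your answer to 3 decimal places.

2.515 bits/symbol

Repeatedly combine the two least-probable nodes; the expected code length is the sum of the merged weights.
merge 5/66 + 3/22 → 7/33
merge 3/22 + 1/6 → 10/33
merge 7/33 + 5/22 → 29/66
merge 17/66 + 10/33 → 37/66
merge 29/66 + 37/66 → 1
L = 7/33 + 10/33 + 29/66 + 37/66 + 1 = 83/33 ≈ 2.515 bits/symbol.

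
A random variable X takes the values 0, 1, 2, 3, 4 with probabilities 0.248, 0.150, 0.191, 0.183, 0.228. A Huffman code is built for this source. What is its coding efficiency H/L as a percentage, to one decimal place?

Entropy H = −Σ p log₂ p ≈ 2.3003 bits.
Huffman merges: 3/20+183/1000→333/1000; 191/1000+57/250→419/1000; 31/125+333/1000→581/1000; 419/1000+581/1000→1. L = 2333/1000 ≈ 2.3330.
Efficiency = H/L = 2.3003/2.3330 = 98.6%.

98.6%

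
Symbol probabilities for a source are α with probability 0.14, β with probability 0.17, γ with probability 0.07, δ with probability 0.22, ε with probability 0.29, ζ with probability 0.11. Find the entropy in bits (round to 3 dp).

2.449 bits

H = −Σ pᵢ log₂ pᵢ.
−0.14·log₂(0.14) = 0.3971
−0.17·log₂(0.17) = 0.4346
−0.07·log₂(0.07) = 0.2686
−0.22·log₂(0.22) = 0.4806
−0.29·log₂(0.29) = 0.5179
−0.11·log₂(0.11) = 0.3503
Sum ≈ 2.4490 → 2.449 bits.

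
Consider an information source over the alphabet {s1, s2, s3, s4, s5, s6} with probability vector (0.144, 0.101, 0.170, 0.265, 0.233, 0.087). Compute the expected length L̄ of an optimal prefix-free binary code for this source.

Repeatedly combine the two least-probable nodes; the expected code length is the sum of the merged weights.
merge 87/1000 + 101/1000 → 47/250
merge 18/125 + 17/100 → 157/500
merge 47/250 + 233/1000 → 421/1000
merge 53/200 + 157/500 → 579/1000
merge 421/1000 + 579/1000 → 1
L = 47/250 + 157/500 + 421/1000 + 579/1000 + 1 = 1251/500 = 2.502 bits/symbol.

2.502 bits/symbol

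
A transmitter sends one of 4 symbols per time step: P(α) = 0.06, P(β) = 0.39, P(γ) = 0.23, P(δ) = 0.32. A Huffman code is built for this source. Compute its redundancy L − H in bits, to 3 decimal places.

Entropy H = −Σ p log₂ p ≈ 1.7870 bits.
Huffman merges: 3/50+23/100→29/100; 29/100+8/25→61/100; 39/100+61/100→1. L = 19/10 ≈ 1.9000.
L − H = 1.9000 − 1.7870 = 0.113 bits.

0.113 bits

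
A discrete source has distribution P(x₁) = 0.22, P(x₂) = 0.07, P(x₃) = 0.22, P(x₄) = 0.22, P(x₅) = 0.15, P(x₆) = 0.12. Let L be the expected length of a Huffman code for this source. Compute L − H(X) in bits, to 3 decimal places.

0.042 bits

Entropy H = −Σ p log₂ p ≈ 2.4879 bits.
Huffman merges: 7/100+3/25→19/100; 3/20+19/100→17/50; 11/50+11/50→11/25; 11/50+17/50→14/25; 11/25+14/25→1. L = 253/100 ≈ 2.5300.
L − H = 2.5300 − 2.4879 = 0.042 bits.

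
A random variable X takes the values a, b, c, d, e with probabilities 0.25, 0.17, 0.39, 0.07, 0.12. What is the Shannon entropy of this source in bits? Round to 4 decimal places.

H = −Σ pᵢ log₂ pᵢ.
−0.25·log₂(0.25) = 0.5000
−0.17·log₂(0.17) = 0.4346
−0.39·log₂(0.39) = 0.5298
−0.07·log₂(0.07) = 0.2686
−0.12·log₂(0.12) = 0.3671
Sum ≈ 2.1000 → 2.1000 bits.

2.1000 bits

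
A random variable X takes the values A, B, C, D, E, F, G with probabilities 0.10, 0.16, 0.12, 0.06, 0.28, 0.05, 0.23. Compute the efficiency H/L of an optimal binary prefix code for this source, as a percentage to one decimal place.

99.4%

Entropy H = −Σ p log₂ p ≈ 2.5838 bits.
Huffman merges: 1/20+3/50→11/100; 1/10+11/100→21/100; 3/25+4/25→7/25; 21/100+23/100→11/25; 7/25+7/25→14/25; 11/25+14/25→1. L = 13/5 ≈ 2.6000.
Efficiency = H/L = 2.5838/2.6000 = 99.4%.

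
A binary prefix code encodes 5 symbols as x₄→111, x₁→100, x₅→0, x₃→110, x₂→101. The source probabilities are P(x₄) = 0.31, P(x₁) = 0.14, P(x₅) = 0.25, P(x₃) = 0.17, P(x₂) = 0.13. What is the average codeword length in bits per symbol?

L̄ = Σ pᵢ·ℓᵢ = 0.31·3 + 0.14·3 + 0.25·1 + 0.17·3 + 0.13·3 = 2.5 bits/symbol.

2.5 bits/symbol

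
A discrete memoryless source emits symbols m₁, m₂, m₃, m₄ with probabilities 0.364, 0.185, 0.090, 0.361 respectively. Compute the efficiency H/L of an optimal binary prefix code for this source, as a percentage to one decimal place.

95.5%

Entropy H = −Σ p log₂ p ≈ 1.8244 bits.
Huffman merges: 9/100+37/200→11/40; 11/40+361/1000→159/250; 91/250+159/250→1. L = 1911/1000 ≈ 1.9110.
Efficiency = H/L = 1.8244/1.9110 = 95.5%.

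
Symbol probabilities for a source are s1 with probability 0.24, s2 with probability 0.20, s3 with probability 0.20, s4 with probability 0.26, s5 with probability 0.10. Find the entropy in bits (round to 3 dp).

2.260 bits

H = −Σ pᵢ log₂ pᵢ.
−0.24·log₂(0.24) = 0.4941
−0.20·log₂(0.20) = 0.4644
−0.20·log₂(0.20) = 0.4644
−0.26·log₂(0.26) = 0.5053
−0.10·log₂(0.10) = 0.3322
Sum ≈ 2.2604 → 2.260 bits.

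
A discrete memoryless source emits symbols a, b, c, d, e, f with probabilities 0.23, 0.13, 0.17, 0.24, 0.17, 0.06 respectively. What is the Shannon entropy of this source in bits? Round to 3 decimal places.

2.477 bits

H = −Σ pᵢ log₂ pᵢ.
−0.23·log₂(0.23) = 0.4877
−0.13·log₂(0.13) = 0.3826
−0.17·log₂(0.17) = 0.4346
−0.24·log₂(0.24) = 0.4941
−0.17·log₂(0.17) = 0.4346
−0.06·log₂(0.06) = 0.2435
Sum ≈ 2.4772 → 2.477 bits.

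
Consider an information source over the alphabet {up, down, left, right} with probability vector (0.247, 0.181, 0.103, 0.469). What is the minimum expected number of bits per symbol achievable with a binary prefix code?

Repeatedly combine the two least-probable nodes; the expected code length is the sum of the merged weights.
merge 103/1000 + 181/1000 → 71/250
merge 247/1000 + 71/250 → 531/1000
merge 469/1000 + 531/1000 → 1
L = 71/250 + 531/1000 + 1 = 363/200 = 1.815 bits/symbol.

1.815 bits/symbol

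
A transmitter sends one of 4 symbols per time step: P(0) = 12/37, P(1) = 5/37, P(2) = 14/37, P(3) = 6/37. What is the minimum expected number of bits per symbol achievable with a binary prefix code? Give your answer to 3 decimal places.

1.919 bits/symbol

Repeatedly combine the two least-probable nodes; the expected code length is the sum of the merged weights.
merge 5/37 + 6/37 → 11/37
merge 11/37 + 12/37 → 23/37
merge 14/37 + 23/37 → 1
L = 11/37 + 23/37 + 1 = 71/37 ≈ 1.919 bits/symbol.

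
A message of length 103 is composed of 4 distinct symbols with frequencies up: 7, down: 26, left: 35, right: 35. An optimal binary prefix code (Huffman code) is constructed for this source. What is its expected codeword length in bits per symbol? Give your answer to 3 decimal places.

1.981 bits/symbol

Probabilities are the counts divided by 103.
Repeatedly combine the two least-probable nodes; the expected code length is the sum of the merged weights.
merge 7/103 + 26/103 → 33/103
merge 33/103 + 35/103 → 68/103
merge 35/103 + 68/103 → 1
L = 33/103 + 68/103 + 1 = 204/103 ≈ 1.981 bits/symbol.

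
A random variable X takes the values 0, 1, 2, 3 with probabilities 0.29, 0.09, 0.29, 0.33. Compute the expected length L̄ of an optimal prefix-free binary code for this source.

2 bits/symbol

Repeatedly combine the two least-probable nodes; the expected code length is the sum of the merged weights.
merge 9/100 + 29/100 → 19/50
merge 29/100 + 33/100 → 31/50
merge 19/50 + 31/50 → 1
L = 19/50 + 31/50 + 1 = 2 bits/symbol.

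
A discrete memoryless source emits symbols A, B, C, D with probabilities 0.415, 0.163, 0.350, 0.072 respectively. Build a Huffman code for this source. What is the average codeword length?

1.82 bits/symbol

Repeatedly combine the two least-probable nodes; the expected code length is the sum of the merged weights.
merge 9/125 + 163/1000 → 47/200
merge 47/200 + 7/20 → 117/200
merge 83/200 + 117/200 → 1
L = 47/200 + 117/200 + 1 = 91/50 = 1.82 bits/symbol.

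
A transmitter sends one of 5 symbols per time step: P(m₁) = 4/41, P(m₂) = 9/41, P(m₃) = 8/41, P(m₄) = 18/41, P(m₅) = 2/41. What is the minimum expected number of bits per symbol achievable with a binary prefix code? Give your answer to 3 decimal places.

Repeatedly combine the two least-probable nodes; the expected code length is the sum of the merged weights.
merge 2/41 + 4/41 → 6/41
merge 6/41 + 8/41 → 14/41
merge 9/41 + 14/41 → 23/41
merge 18/41 + 23/41 → 1
L = 6/41 + 14/41 + 23/41 + 1 = 84/41 ≈ 2.049 bits/symbol.

2.049 bits/symbol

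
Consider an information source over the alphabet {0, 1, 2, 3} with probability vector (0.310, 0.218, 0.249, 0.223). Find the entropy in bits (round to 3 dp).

H = −Σ pᵢ log₂ pᵢ.
−0.310·log₂(0.310) = 0.5238
−0.218·log₂(0.218) = 0.4791
−0.249·log₂(0.249) = 0.4994
−0.223·log₂(0.223) = 0.4828
Sum ≈ 1.9851 → 1.985 bits.

1.985 bits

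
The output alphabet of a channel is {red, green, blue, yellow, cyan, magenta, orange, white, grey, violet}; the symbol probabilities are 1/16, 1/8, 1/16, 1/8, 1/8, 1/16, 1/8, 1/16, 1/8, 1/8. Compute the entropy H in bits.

Each probability is a power of 1/2, so log₂(1/p) is an integer.
H = Σ p·log₂(1/p) = 1/16·4 + 1/8·3 + 1/16·4 + 1/8·3 + 1/8·3 + 1/16·4 + 1/8·3 + 1/16·4 + 1/8·3 + 1/8·3 = 3.25 bits.

3.25 bits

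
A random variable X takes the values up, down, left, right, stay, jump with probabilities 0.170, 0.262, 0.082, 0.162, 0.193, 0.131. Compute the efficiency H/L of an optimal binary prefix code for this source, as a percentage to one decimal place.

Entropy H = −Σ p log₂ p ≈ 2.5043 bits.
Huffman merges: 41/500+131/1000→213/1000; 81/500+17/100→83/250; 193/1000+213/1000→203/500; 131/500+83/250→297/500; 203/500+297/500→1. L = 509/200 ≈ 2.5450.
Efficiency = H/L = 2.5043/2.5450 = 98.4%.

98.4%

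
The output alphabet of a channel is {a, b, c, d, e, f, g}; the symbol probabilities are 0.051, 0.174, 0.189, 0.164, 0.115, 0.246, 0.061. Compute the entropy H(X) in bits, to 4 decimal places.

H = −Σ pᵢ log₂ pᵢ.
−0.051·log₂(0.051) = 0.2190
−0.174·log₂(0.174) = 0.4390
−0.189·log₂(0.189) = 0.4543
−0.164·log₂(0.164) = 0.4278
−0.115·log₂(0.115) = 0.3588
−0.246·log₂(0.246) = 0.4977
−0.061·log₂(0.061) = 0.2461
Sum ≈ 2.6427 → 2.6427 bits.

2.6427 bits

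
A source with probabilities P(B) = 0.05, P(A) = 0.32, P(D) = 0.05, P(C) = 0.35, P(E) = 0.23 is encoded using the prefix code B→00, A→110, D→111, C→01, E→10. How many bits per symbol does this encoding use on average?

2.37 bits/symbol

L̄ = Σ pᵢ·ℓᵢ = 0.05·2 + 0.32·3 + 0.05·3 + 0.35·2 + 0.23·2 = 2.37 bits/symbol.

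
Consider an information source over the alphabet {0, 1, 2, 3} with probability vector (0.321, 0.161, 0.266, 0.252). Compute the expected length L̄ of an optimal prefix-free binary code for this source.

Repeatedly combine the two least-probable nodes; the expected code length is the sum of the merged weights.
merge 161/1000 + 63/250 → 413/1000
merge 133/500 + 321/1000 → 587/1000
merge 413/1000 + 587/1000 → 1
L = 413/1000 + 587/1000 + 1 = 2 bits/symbol.

2 bits/symbol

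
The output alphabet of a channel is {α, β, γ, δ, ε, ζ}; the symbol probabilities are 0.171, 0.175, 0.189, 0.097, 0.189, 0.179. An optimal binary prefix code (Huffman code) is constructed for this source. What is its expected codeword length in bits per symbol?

Repeatedly combine the two least-probable nodes; the expected code length is the sum of the merged weights.
merge 97/1000 + 171/1000 → 67/250
merge 7/40 + 179/1000 → 177/500
merge 189/1000 + 189/1000 → 189/500
merge 67/250 + 177/500 → 311/500
merge 189/500 + 311/500 → 1
L = 67/250 + 177/500 + 189/500 + 311/500 + 1 = 1311/500 = 2.622 bits/symbol.

2.622 bits/symbol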